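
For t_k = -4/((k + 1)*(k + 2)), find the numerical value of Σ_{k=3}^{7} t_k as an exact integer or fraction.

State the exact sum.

Σ = -5/9

Compute t_(k+1)/t_k: get (k + 1)/(k + 3).
Factor: A=k + 1; B=k + 3; C=1.
f must satisfy (k + 1)·f(k+1) − (k + 2)·f(k) = 1.
d = 1 from the (1,1,0) case.
Match coefficients ⇒ f(k) = k.
R(k) = B(k−1)·f(k)/C(k) = k*(k + 2); s_k = R·t_k = -4*k/(k + 1).
Check: Δs_k = -4/(k**2 + 3*k + 2). ✓
Telescoping: Σ = s_(8) − s_(3) = -32/9 − (-3) = -5/9.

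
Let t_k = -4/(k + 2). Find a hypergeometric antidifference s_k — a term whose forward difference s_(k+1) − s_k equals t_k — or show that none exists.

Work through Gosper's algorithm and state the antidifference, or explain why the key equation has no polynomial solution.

Step 1: r(k) = (k + 2)/(k + 3).
So A=k + 2 and B=k + 3, with C=1.
Need (k + 2)·f(k+1) − (k + 2)·f(k) = 1.
Bound: deg f ≤ 0.
Write f(k) = c0. Then LHS − RHS = -1, requiring -1 = 0: contradictory. No certificate.

none — t_k is not Gosper-summable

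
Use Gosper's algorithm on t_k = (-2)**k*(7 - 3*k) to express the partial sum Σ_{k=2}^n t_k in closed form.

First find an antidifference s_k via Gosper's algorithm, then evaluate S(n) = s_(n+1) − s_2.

S(n) = -2*(-2)**n*n + 4*(-2)**n + 4

Compute t_(k+1)/t_k: get 2*(4 - 3*k)/(3*k - 7).
Normal form (A,B,C) = (-2, 1, k - 7/3).
Set up (-2)·f(k+1) − (1)·f(k) − (k - 7/3) = 0.
Bound: deg f ≤ 1.
Coefficient equations give f(k) = -(k - 3)/3.
So s_k = (B(k−1)f/C)·t_k = (-(k - 3)/(3*k - 7))·t_k = (-2)**k*(k - 3).
s_(k+1) − s_k = (-2)**k*(7 - 3*k) = t_k.
Telescope: S(n) = s_(n+1) − s_(2) = (-2)**(n + 1)*(n - 2) − (-4) = -2*(-2)**n*n + 4*(-2)**n + 4.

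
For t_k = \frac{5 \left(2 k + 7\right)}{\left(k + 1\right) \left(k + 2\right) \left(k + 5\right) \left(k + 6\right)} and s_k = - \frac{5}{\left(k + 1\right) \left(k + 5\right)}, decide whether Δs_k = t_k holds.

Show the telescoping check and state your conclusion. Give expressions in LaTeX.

valid (s_(k+1) − s_k reduces to t_k)

s_(k+1) = -5/((k + 2)*(k + 6))
s_(k+1) − s_k = 5*(2*k + 7)/(k**4 + 14*k**3 + 65*k**2 + 112*k + 60)
(s_(k+1) − s_k) − t_k = 0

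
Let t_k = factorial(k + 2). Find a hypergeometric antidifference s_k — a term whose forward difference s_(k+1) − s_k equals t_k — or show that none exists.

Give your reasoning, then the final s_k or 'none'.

none — t_k is not Gosper-summable

Step 1: r(k) = k + 3.
A = k + 3, B = 1, C = 1.
f must satisfy (k + 3)·f(k+1) − (1)·f(k) = 1.
Degrees (1,0,0) ⇒ d ≤ -1.
deg f ≤ -1 is impossible — no certificate.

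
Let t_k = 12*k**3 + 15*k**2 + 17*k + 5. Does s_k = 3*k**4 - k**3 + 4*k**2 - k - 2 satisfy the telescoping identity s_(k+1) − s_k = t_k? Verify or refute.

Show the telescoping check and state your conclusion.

valid; difference matches t_k

s_(k+1) = 3*k**4 + 11*k**3 + 19*k**2 + 16*k + 3
s_(k+1) − s_k = 12*k**3 + 15*k**2 + 17*k + 5
(s_(k+1) − s_k) − t_k = 0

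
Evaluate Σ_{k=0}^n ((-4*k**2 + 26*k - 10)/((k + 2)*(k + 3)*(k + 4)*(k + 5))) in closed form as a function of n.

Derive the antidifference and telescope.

r(k) = (2*k**3 - 5*k**2 - 24*k - 12)/(2*k**3 - k**2 - 73*k + 30) after simplifying.
Gosper form: A/B · C(k+1)/C(k) with A=k + 2, B=k + 6, C=k**2 - 13*k/2 + 5/2.
Solve (k + 2)·f(k+1) − (k + 5)·f(k) = k**2 - 13*k/2 + 5/2.
From deg A=1, deg B=1, deg C=2: d=3.
Coefficient equations give f(k) = k*(k - 11)*(k - 4)/24.
So s_k = (B(k−1)f/C)·t_k = (k*(k - 11)*(k - 4)*(k + 5)/(12*(2*k**2 - 13*k + 5)))·t_k = -k*(k**2 - 15*k + 44)/(6*(k + 2)*(k + 3)*(k + 4)).
Check: Δs_k = 2*(-2*k**2 + 13*k - 5)/(k**4 + 14*k**3 + 71*k**2 + 154*k + 120). ✓
Evaluate: s_(n+1) = (-n**3 + 12*n**2 - 17*n - 30)/(6*(n**3 + 12*n**2 + 47*n + 60)); subtract s_(0) = 0 ⇒ S(n) = (-n**3 + 12*n**2 - 17*n - 30)/(6*(n**3 + 12*n**2 + 47*n + 60)).

S(n) = (-n**3 + 12*n**2 - 17*n - 30)/(6*(n**3 + 12*n**2 + 47*n + 60))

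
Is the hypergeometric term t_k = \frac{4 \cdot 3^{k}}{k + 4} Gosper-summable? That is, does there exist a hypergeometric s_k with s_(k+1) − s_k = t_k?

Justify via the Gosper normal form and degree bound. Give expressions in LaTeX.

r(k) = 3*(k + 4)/(k + 5) after simplifying.
Take A(k)=3*k + 12, B(k)=k + 5, C(k)=1.
f must satisfy (3*k + 12)·f(k+1) − (k + 4)·f(k) = 1.
d = -1 from the (1,1,0) case.
deg f ≤ -1 is impossible — no certificate.

No — negative degree bound, so no certificate f.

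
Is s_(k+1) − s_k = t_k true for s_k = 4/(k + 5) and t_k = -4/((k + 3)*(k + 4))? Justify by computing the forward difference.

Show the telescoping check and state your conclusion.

s_(k+1) = 4/(k + 6)
s_(k+1) − s_k = -4/((k + 5)*(k + 6))
(s_(k+1) − s_k) − t_k = 8*(2*k + 9)/(k**4 + 18*k**3 + 119*k**2 + 342*k + 360)

Invalid: residual 8*(2*k + 9)/(k**4 + 18*k**3 + 119*k**2 + 342*k + 360) ≠ 0.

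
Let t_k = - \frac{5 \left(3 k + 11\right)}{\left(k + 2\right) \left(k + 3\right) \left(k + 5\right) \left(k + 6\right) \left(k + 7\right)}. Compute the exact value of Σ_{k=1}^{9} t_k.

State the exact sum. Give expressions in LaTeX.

Σ = -17/448

t_(k+1)/t_k = (k + 2)*(k + 5)*(3*k + 14)/((k + 4)*(k + 8)*(3*k + 11)).
So A=k + 2 and B=k + 8, with C=k**2 + 23*k/3 + 44/3.
Key eq: (k + 2)·f(k+1) = (k + 7)·f(k) + (k**2 + 23*k/3 + 44/3).
From deg A=1, deg B=1, deg C=2: d=5.
Solving with deg f ≤ 5: f(k) = k*(k + 3)*(k + 4)*(k**2 + 13*k + 52)/180.
R(k) = B(k−1)·f(k)/C(k) = k*(k + 3)*(k + 7)*(k**2 + 13*k + 52)/(60*(3*k + 11)); s_k = R·t_k = k*(-k**2 - 13*k - 52)/(12*(k**3 + 13*k**2 + 52*k + 60)).
Δs = 5*(-3*k - 11)/(k**5 + 23*k**4 + 203*k**3 + 853*k**2 + 1692*k + 1260), as required.
Evaluate s at k=10 and k=1: -47/576 and -11/252; difference -17/448.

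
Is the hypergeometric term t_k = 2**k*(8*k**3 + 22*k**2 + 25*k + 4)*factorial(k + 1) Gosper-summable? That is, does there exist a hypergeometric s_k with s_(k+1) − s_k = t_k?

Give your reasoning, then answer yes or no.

Yes. s_k = 2**k*k*(4*k - 3)*factorial(k + 1).

Step 1: r(k) = 2*(8*k**4 + 62*k**3 + 185*k**2 + 245*k + 118)/(8*k**3 + 22*k**2 + 25*k + 4).
Gosper form: A/B · C(k+1)/C(k) with A=2*k + 4, B=1, C=k**3 + 11*k**2/4 + 25*k/8 + 1/2.
f must satisfy (2*k + 4)·f(k+1) − (1)·f(k) = k**3 + 11*k**2/4 + 25*k/8 + 1/2.
d = 2 from the (1,0,3) case.
Solve for f: f(k) = k*(4*k - 3)/8 (degree 2 ≤ 2).
Certificate R = B(k−1)f/C = k*(4*k - 3)/(8*k**3 + 22*k**2 + 25*k + 4) gives s_k = 2**k*k*(4*k - 3)*factorial(k + 1).
Verify: 2**k*(8*k**3 + 22*k**2 + 25*k + 4)*factorial(k + 1) matches t_k.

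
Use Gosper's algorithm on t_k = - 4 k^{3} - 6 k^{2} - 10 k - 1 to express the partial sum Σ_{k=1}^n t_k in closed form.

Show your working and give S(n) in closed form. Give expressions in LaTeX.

S(n) = n \left(- n^{3} - 4 n^{2} - 9 n - 7\right)

Compute t_(k+1)/t_k: get (4*k**3 + 18*k**2 + 34*k + 21)/(4*k**3 + 6*k**2 + 10*k + 1).
So A=1 and B=1, with C=k**3 + 3*k**2/2 + 5*k/2 + 1/4.
Need (1)·f(k+1) − (1)·f(k) = k**3 + 3*k**2/2 + 5*k/2 + 1/4.
deg f ≤ 4 (via 0,0,3).
Coefficient equations give f(k) = k*(k**3 + 3*k - 3)/4.
Certificate R = B(k−1)f/C = k*(k**3 + 3*k - 3)/(4*k**3 + 6*k**2 + 10*k + 1) gives s_k = k*(-k**3 - 3*k + 3).
Verify: -4*k**3 - 6*k**2 - 10*k - 1 matches t_k.
Σ_(k=1)^n t_k = s_(n+1) − s_(1) = (-n**4 - 4*n**3 - 9*n**2 - 7*n - 1) − (-1), i.e. n*(-n**3 - 4*n**2 - 9*n - 7).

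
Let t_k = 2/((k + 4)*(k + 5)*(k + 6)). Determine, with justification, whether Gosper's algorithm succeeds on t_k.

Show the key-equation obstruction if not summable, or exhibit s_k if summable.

Compute t_(k+1)/t_k: get (k + 4)/(k + 7).
So A=k + 4 and B=k + 7, with C=1.
Solve (k + 4)·f(k+1) − (k + 6)·f(k) = 1.
deg f ≤ 2 (via 1,1,0).
Match coefficients ⇒ f(k) = k*(k + 9)/40.
R(k) = B(k−1)·f(k)/C(k) = k*(k + 6)*(k + 9)/40; s_k = R·t_k = k*(k + 9)/(20*(k + 4)*(k + 5)).
Verify: 2/(k**3 + 15*k**2 + 74*k + 120) matches t_k.

Yes. s_k = k*(k + 9)/(20*(k + 4)*(k + 5)).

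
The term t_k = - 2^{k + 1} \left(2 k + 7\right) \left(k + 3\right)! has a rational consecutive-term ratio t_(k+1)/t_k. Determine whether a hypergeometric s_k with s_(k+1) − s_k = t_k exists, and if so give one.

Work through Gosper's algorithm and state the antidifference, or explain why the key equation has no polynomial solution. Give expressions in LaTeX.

Compute t_(k+1)/t_k: get 2*(k + 4)*(2*k + 9)/(2*k + 7).
Factor: A=2*k + 8; B=1; C=k + 7/2.
Set up (2*k + 8)·f(k+1) − (1)·f(k) − (k + 7/2) = 0.
d = 0 from the (1,0,1) case.
A polynomial solution: f(k) = 1/2.
Get s_k = R·t_k = -2**(k + 1)*factorial(k + 3) with R(k) = B(k−1)f(k)/C(k) = 1/(2*k + 7).
s_(k+1) − s_k = -2**(k + 1)*(2*k + 7)*factorial(k + 3) = t_k.

s_k = - 2^{k + 1} \left(k + 3\right)!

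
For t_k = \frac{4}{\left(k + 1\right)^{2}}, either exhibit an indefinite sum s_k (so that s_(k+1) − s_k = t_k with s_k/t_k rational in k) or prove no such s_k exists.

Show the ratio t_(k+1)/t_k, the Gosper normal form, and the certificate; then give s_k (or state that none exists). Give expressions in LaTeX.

no hypergeometric antidifference exists

t_(k+1)/t_k = (k + 1)**2/(k + 2)**2.
Factor: A=k**2 + 2*k + 1; B=k**2 + 4*k + 4; C=1.
Solve (k**2 + 2*k + 1)·f(k+1) − (k**2 + 2*k + 1)·f(k) = 1.
Degrees (2,2,0) ⇒ d ≤ 0.
Put f(k) = c0: A·f(k+1) − B(k−1)·f(k) − C = -1; need -1 = 0 — inconsistent ⇒ no f, not summable.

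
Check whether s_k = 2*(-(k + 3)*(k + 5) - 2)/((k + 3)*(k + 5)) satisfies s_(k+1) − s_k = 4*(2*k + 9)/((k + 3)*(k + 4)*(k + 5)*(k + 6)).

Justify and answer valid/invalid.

s_(k+1) = 2*(-(k + 4)*(k + 6) - 2)/((k + 4)*(k + 6))
s_(k+1) − s_k = 4*(2*k + 9)/(k**4 + 18*k**3 + 119*k**2 + 342*k + 360)
(s_(k+1) − s_k) − t_k = 0

Valid — Δs_k = t_k.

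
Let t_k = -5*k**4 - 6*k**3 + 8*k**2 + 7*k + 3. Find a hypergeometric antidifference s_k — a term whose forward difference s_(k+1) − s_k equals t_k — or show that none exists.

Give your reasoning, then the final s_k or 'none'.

s_k = k*(-k**4 + k**3 + 4*k**2 - 2*k + 1)

r(k) = (5*k**4 + 26*k**3 + 40*k**2 + 15*k - 7)/(5*k**4 + 6*k**3 - 8*k**2 - 7*k - 3) after simplifying.
So A=1 and B=1, with C=k**4 + 6*k**3/5 - 8*k**2/5 - 7*k/5 - 3/5.
f must satisfy (1)·f(k+1) − (1)·f(k) = k**4 + 6*k**3/5 - 8*k**2/5 - 7*k/5 - 3/5.
d = 5 from the (0,0,4) case.
Solve for f: f(k) = k*(k**4 - k**3 - 4*k**2 + 2*k - 1)/5 (degree 5 ≤ 5).
Get s_k = R·t_k = k*(-k**4 + k**3 + 4*k**2 - 2*k + 1) with R(k) = B(k−1)f(k)/C(k) = k*(k**4 - k**3 - 4*k**2 + 2*k - 1)/(5*k**4 + 6*k**3 - 8*k**2 - 7*k - 3).
Verify: -5*k**4 - 6*k**3 + 8*k**2 + 7*k + 3 matches t_k.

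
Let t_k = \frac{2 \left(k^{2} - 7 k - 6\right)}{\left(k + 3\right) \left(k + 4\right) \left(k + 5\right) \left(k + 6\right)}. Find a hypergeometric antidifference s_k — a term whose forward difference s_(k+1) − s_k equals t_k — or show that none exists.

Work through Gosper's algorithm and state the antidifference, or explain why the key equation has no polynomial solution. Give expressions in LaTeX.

s_k = \frac{k \left(- k^{2} - 72 k - 47\right)}{30 \left(k + 3\right) \left(k + 4\right) \left(k + 5\right)}

Ratio r(k) = (k**3 - 2*k**2 - 27*k - 36)/(k**3 - 55*k - 42).
Take A(k)=k + 3, B(k)=k + 7, C(k)=k**2 - 7*k - 6.
Set up (k + 3)·f(k+1) − (k + 6)·f(k) − (k**2 - 7*k - 6) = 0.
Bound: deg f ≤ 3.
Solving with deg f ≤ 3: f(k) = -k*(k**2 + 72*k + 47)/60.
Get s_k = R·t_k = k*(-k**2 - 72*k - 47)/(30*(k + 3)*(k + 4)*(k + 5)) with R(k) = B(k−1)f(k)/C(k) = -k*(k + 6)*(k**2 + 72*k + 47)/(60*(k**2 - 7*k - 6)).
Check: Δs_k = 2*(k**2 - 7*k - 6)/(k**4 + 18*k**3 + 119*k**2 + 342*k + 360). ✓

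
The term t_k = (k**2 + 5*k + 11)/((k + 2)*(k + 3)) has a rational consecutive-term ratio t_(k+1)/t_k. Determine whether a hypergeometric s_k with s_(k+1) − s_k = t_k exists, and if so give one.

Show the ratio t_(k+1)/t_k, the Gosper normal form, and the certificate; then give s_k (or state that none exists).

s_k = k*(2*k + 9)/(2*(k + 2))

Step 1: r(k) = (k + 2)*(5*k + (k + 1)**2 + 16)/((k + 4)*(k**2 + 5*k + 11)).
Factor: A=k + 2; B=k + 4; C=k**2 + 5*k + 11.
Key eq: (k + 2)·f(k+1) = (k + 3)·f(k) + (k**2 + 5*k + 11).
Bound: deg f ≤ 2.
Solve for f: f(k) = k*(2*k + 9)/2 (degree 2 ≤ 2).
R(k) = B(k−1)·f(k)/C(k) = k*(k + 3)*(2*k + 9)/(2*(k**2 + 5*k + 11)); s_k = R·t_k = k*(2*k + 9)/(2*(k + 2)).
Check: Δs_k = (k**2 + 5*k + 11)/(k**2 + 5*k + 6). ✓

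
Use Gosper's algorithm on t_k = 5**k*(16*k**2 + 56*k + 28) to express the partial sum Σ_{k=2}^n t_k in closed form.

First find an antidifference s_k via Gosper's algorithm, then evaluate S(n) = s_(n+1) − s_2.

S(n) = 20*5**n*n**2 + 60*5**n*n + 25*5**n - 525

Ratio r(k) = 5*(4*k**2 + 22*k + 25)/(4*k**2 + 14*k + 7).
A = 5, B = 1, C = k**2 + 7*k/2 + 7/4.
Set up (5)·f(k+1) − (1)·f(k) − (k**2 + 7*k/2 + 7/4) = 0.
Bound: deg f ≤ 2.
Solving with deg f ≤ 2: f(k) = (2*k - 1)*(2*k + 3)/16.
R(k) = B(k−1)·f(k)/C(k) = (2*k - 1)*(2*k + 3)/(4*(4*k**2 + 14*k + 7)); s_k = R·t_k = 5**k*(4*k**2 + 4*k - 3).
Verify: 5**k*(16*k**2 + 56*k + 28) matches t_k.
Evaluate: s_(n+1) = 5**(n + 1)*(4*n**2 + 12*n + 5); subtract s_(2) = 525 ⇒ S(n) = 20*5**n*n**2 + 60*5**n*n + 25*5**n - 525.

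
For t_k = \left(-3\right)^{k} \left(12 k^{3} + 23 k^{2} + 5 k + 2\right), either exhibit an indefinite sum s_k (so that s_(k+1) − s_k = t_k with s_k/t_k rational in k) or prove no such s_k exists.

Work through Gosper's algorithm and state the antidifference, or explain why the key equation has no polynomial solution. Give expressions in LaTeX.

r(k) = 3*(-12*k**3 - 59*k**2 - 87*k - 42)/(12*k**3 + 23*k**2 + 5*k + 2) after simplifying.
Gosper form: A/B · C(k+1)/C(k) with A=-3, B=1, C=k**3 + 23*k**2/12 + 5*k/12 + 1/6.
Set up (-3)·f(k+1) − (1)·f(k) − (k**3 + 23*k**2/12 + 5*k/12 + 1/6) = 0.
deg f ≤ 3 (via 0,0,3).
A polynomial solution: f(k) = -(k - 1)*(3*k**2 + 2*k - 2)/12.
Certificate R = B(k−1)f/C = -(k - 1)*(3*k**2 + 2*k - 2)/(12*k**3 + 23*k**2 + 5*k + 2) gives s_k = (-3)**k*(-3*k**3 + k**2 + 4*k - 2).
Verify: (-3)**k*(12*k**3 + 23*k**2 + 5*k + 2) matches t_k.

s_k = \left(-3\right)^{k} \left(- 3 k^{3} + k^{2} + 4 k - 2\right)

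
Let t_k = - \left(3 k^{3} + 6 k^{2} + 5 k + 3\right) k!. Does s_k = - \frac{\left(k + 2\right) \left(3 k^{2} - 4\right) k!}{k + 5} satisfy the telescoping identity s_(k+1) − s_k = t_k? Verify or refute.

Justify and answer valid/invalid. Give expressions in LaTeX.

Invalid: residual \frac{3 \left(3 k^{4} + 21 k^{3} + 32 k^{2} + 28 k + 19\right) k!}{\left(k + 5\right) \left(k + 6\right)} ≠ 0.

s_(k+1) = -(k + 3)*(3*k**2 + 6*k - 1)*factorial(k + 1)/(k + 6)
s_(k+1) − s_k = -(3*k**5 + 30*k**4 + 98*k**3 + 142*k**2 + 99*k + 33)*factorial(k)/((k + 5)*(k + 6))
(s_(k+1) − s_k) − t_k = 3*(3*k**4 + 21*k**3 + 32*k**2 + 28*k + 19)*factorial(k)/((k + 5)*(k + 6))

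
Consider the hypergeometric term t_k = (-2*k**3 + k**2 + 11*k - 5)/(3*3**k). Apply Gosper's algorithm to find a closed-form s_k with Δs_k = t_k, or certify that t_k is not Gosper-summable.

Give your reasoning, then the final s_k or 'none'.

s_k = (k**3 + k**2 - 3*k + 2)/3**k

Step 1: r(k) = (2*k**3 + 5*k**2 - 7*k - 5)/(3*(2*k**3 - k**2 - 11*k + 5)).
Factor: A=1/3; B=1; C=k**3 - k**2/2 - 11*k/2 + 5/2.
Need (1/3)·f(k+1) − (1)·f(k) = k**3 - k**2/2 - 11*k/2 + 5/2.
Bound: deg f ≤ 3.
Coefficient equations give f(k) = -3*(k**3 + k**2 - 3*k + 2)/2.
So s_k = (B(k−1)f/C)·t_k = (-3*(k**3 + k**2 - 3*k + 2)/(2*k**3 - k**2 - 11*k + 5))·t_k = (k**3 + k**2 - 3*k + 2)/3**k.
Check: Δs_k = (-2*k**3 + k**2 + 11*k - 5)/(3*3**k). ✓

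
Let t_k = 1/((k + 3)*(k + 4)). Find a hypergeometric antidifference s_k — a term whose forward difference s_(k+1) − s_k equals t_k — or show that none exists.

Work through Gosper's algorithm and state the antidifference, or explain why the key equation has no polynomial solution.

Step 1: r(k) = (k + 3)/(k + 5).
Normal form (A,B,C) = (k + 3, k + 5, 1).
Solve (k + 3)·f(k+1) − (k + 4)·f(k) = 1.
Bound: deg f ≤ 1.
Solving with deg f ≤ 1: f(k) = k/3.
Get s_k = R·t_k = k/(3*(k + 3)) with R(k) = B(k−1)f(k)/C(k) = k*(k + 4)/3.
Verify: 1/(k**2 + 7*k + 12) matches t_k.

s_k = k/(3*(k + 3))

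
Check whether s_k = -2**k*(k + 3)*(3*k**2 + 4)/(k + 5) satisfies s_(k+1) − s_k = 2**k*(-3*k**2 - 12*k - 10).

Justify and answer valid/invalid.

Invalid: residual 2**(k + 1)*(3*k**3 + 24*k**2 + 70*k + 46)/(k**2 + 11*k + 30) ≠ 0.

s_(k+1) = -2**(k + 1)*(k + 4)*(3*(k + 1)**2 + 4)/(k + 6)
s_(k+1) − s_k = 2**k*(-3*k**4 - 39*k**3 - 184*k**2 - 330*k - 208)/(k**2 + 11*k + 30)
(s_(k+1) − s_k) − t_k = 2**(k + 1)*(3*k**3 + 24*k**2 + 70*k + 46)/(k**2 + 11*k + 30)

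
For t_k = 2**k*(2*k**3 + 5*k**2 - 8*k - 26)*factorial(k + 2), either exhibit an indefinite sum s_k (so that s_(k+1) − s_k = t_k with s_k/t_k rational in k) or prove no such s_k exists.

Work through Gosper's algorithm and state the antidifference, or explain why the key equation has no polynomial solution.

Ratio r(k) = 2*(2*k**4 + 17*k**3 + 41*k**2 - 3*k - 81)/(2*k**3 + 5*k**2 - 8*k - 26).
Factor: A=2*k + 6; B=1; C=k**3 + 5*k**2/2 - 4*k - 13.
f must satisfy (2*k + 6)·f(k+1) − (1)·f(k) = k**3 + 5*k**2/2 - 4*k - 13.
d = 2 from the (1,0,3) case.
Coefficient equations give f(k) = (k**2 - 2*k - 4)/2.
R(k) = B(k−1)·f(k)/C(k) = (k**2 - 2*k - 4)/(2*k**3 + 5*k**2 - 8*k - 26); s_k = R·t_k = 2**k*(k**2 - 2*k - 4)*factorial(k + 2).
Check: Δs_k = 2**k*(2*k**3 + 5*k**2 - 8*k - 26)*factorial(k + 2). ✓

s_k = 2**k*(k**2 - 2*k - 4)*factorial(k + 2)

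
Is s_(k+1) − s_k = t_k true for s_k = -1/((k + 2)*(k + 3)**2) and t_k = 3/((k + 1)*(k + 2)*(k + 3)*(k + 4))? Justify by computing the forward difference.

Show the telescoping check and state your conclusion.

s_(k+1) = -1/((k + 3)*(k + 4)**2)
s_(k+1) − s_k = (-(k + 2)*(k + 3) + (k + 4)**2)/((k + 2)*(k + 3)**2*(k + 4)**2)
(s_(k+1) − s_k) − t_k = 2*(-4*k - 13)/(k**6 + 17*k**5 + 117*k**4 + 415*k**3 + 794*k**2 + 768*k + 288)

Invalid: residual 2*(-4*k - 13)/(k**6 + 17*k**5 + 117*k**4 + 415*k**3 + 794*k**2 + 768*k + 288) ≠ 0.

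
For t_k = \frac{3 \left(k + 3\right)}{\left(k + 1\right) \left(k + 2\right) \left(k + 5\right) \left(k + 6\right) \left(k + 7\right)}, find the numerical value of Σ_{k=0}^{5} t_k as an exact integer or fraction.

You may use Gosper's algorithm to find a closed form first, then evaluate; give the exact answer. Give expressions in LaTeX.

Σ = 149/4620

Compute t_(k+1)/t_k: get (k + 1)*(k + 4)*(k + 5)/((k + 3)**2*(k + 8)).
Take A(k)=k + 1, B(k)=k + 8, C(k)=k**3 + 10*k**2 + 33*k + 36.
f must satisfy (k + 1)·f(k+1) − (k + 7)·f(k) = k**3 + 10*k**2 + 33*k + 36.
deg f ≤ 6 (via 1,1,3).
Solving with deg f ≤ 6: f(k) = k*(k + 2)*(k + 3)*(k + 4)*(k**2 + 12*k + 41)/90.
Certificate R = B(k−1)f/C = k*(k + 2)*(k + 7)*(k**2 + 12*k + 41)/(90*(k + 3)) gives s_k = k*(k**2 + 12*k + 41)/(30*(k**3 + 12*k**2 + 41*k + 30)).
s_(k+1) − s_k = 3*(k + 3)/(k**5 + 21*k**4 + 163*k**3 + 567*k**2 + 844*k + 420) = t_k.
Sum = s_(6) − s_(0); s_(6) = 149/4620, s_(0) = 0 ⇒ 149/4620.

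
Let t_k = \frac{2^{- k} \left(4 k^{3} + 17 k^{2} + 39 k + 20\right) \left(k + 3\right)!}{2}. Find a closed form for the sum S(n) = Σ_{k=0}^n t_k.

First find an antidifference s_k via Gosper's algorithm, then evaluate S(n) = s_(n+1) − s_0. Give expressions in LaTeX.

S(n) = 2^{- n - 1} \left(n + 1\right) \left(4 n + 5\right) \left(n + 4\right)!

The ratio is (4*k**4 + 45*k**3 + 201*k**2 + 420*k + 320)/(2*(4*k**3 + 17*k**2 + 39*k + 20)).
Normal form (A,B,C) = (k/2 + 2, 1, k**3 + 17*k**2/4 + 39*k/4 + 5).
Solve (k/2 + 2)·f(k+1) − (1)·f(k) = k**3 + 17*k**2/4 + 39*k/4 + 5.
d = 2 from the (1,0,3) case.
Solving with deg f ≤ 2: f(k) = k*(4*k + 1)/2.
So s_k = (B(k−1)f/C)·t_k = (2*k*(4*k + 1)/(4*k**3 + 17*k**2 + 39*k + 20))·t_k = k*(4*k + 1)*factorial(k + 3)/2**k.
s_(k+1) − s_k = (4*k**3 + 17*k**2 + 39*k + 20)*factorial(k + 3)/(2*2**k) = t_k.
s_(n+1) = 2**(-n - 1)*(n + 1)*(4*n + 5)*factorial(n + 4) and s_(0) = 0, so S(n) = 2**(-n - 1)*(n + 1)*(4*n + 5)*factorial(n + 4).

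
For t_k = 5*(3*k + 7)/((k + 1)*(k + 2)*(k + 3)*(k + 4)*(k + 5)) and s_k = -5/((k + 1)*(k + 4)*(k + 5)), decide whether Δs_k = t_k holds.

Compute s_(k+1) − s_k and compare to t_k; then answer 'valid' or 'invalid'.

s_(k+1) = -5/((k + 2)*(k + 5)*(k + 6))
s_(k+1) − s_k = 5*(3*k + 8)/(k**5 + 18*k**4 + 121*k**3 + 372*k**2 + 508*k + 240)
(s_(k+1) − s_k) − t_k = 10*(-4*k - 9)/(k**6 + 21*k**5 + 175*k**4 + 735*k**3 + 1624*k**2 + 1764*k + 720)

Invalid: residual 10*(-4*k - 9)/(k**6 + 21*k**5 + 175*k**4 + 735*k**3 + 1624*k**2 + 1764*k + 720) ≠ 0.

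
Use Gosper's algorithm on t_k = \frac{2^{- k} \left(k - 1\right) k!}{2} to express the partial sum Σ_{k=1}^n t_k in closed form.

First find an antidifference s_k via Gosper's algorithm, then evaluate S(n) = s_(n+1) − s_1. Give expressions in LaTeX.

S(n) = 2^{- n - 1} \left(- 2^{n} + n n! + n!\right)

The ratio is k*(k + 1)/(2*(k - 1)).
Normal form (A,B,C) = (k/2 + 1/2, 1, k - 1).
Set up (k/2 + 1/2)·f(k+1) − (1)·f(k) − (k - 1) = 0.
From deg A=1, deg B=0, deg C=1: d=0.
Match coefficients ⇒ f(k) = 2.
Get s_k = R·t_k = factorial(k)/2**k with R(k) = B(k−1)f(k)/C(k) = 2/(k - 1).
Check: Δs_k = (k - 1)*factorial(k)/(2*2**k). ✓
Evaluate: s_(n+1) = 2**(-n - 1)*factorial(n + 1); subtract s_(1) = 1/2 ⇒ S(n) = 2**(-n - 1)*(-2**n + n*factorial(n) + factorial(n)).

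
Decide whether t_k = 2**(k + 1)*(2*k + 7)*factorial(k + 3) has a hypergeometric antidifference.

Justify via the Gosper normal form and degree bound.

Compute t_(k+1)/t_k: get 2*(k + 4)*(2*k + 9)/(2*k + 7).
Gosper form: A/B · C(k+1)/C(k) with A=2*k + 8, B=1, C=k + 7/2.
Need (2*k + 8)·f(k+1) − (1)·f(k) = k + 7/2.
Bound: deg f ≤ 0.
A polynomial solution: f(k) = 1/2.
Certificate R = B(k−1)f/C = 1/(2*k + 7) gives s_k = 2**(k + 1)*factorial(k + 3).
Verify: 2**(k + 1)*(2*k + 7)*factorial(k + 3) matches t_k.

Yes. s_k = 2**(k + 1)*factorial(k + 3).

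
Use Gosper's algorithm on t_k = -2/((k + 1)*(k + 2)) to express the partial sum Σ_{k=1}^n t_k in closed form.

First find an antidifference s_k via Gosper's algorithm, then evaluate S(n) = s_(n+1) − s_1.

Ratio r(k) = (k + 1)/(k + 3).
A = k + 1, B = k + 3, C = 1.
Set up (k + 1)·f(k+1) − (k + 2)·f(k) − (1) = 0.
Degrees (1,1,0) ⇒ d ≤ 1.
Solve for f: f(k) = k (degree 1 ≤ 1).
Get s_k = R·t_k = -2*k/(k + 1) with R(k) = B(k−1)f(k)/C(k) = k*(k + 2).
Δs = -2/(k**2 + 3*k + 2), as required.
s_(n+1) = 2*(-n - 1)/(n + 2) and s_(1) = -1, so S(n) = -n/(n + 2).

S(n) = -n/(n + 2)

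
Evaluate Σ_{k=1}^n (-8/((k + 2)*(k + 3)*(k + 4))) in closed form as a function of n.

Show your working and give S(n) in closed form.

S(n) = n*(-n - 7)/(3*(n**2 + 7*n + 12))

t_(k+1)/t_k = (k + 2)/(k + 5).
Take A(k)=k + 2, B(k)=k + 5, C(k)=1.
Key eq: (k + 2)·f(k+1) = (k + 4)·f(k) + (1).
deg f ≤ 2 (via 1,1,0).
Solve for f: f(k) = k*(k + 5)/12 (degree 2 ≤ 2).
R(k) = B(k−1)·f(k)/C(k) = k*(k + 4)*(k + 5)/12; s_k = R·t_k = 2*k*(-k - 5)/(3*(k + 2)*(k + 3)).
Check: Δs_k = -8/(k**3 + 9*k**2 + 26*k + 24). ✓
s_(n+1) = 2*(-n**2 - 7*n - 6)/(3*(n**2 + 7*n + 12)) and s_(1) = -1/3, so S(n) = n*(-n - 7)/(3*(n**2 + 7*n + 12)).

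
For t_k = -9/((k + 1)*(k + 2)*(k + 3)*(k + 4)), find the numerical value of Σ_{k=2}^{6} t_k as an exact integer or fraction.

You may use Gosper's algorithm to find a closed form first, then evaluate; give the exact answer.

The ratio is (k + 1)/(k + 5).
Factor: A=k + 1; B=k + 5; C=1.
Set up (k + 1)·f(k+1) − (k + 4)·f(k) − (1) = 0.
d = 3 from the (1,1,0) case.
Coefficient equations give f(k) = k*(k**2 + 6*k + 11)/18.
Then R = B(k−1)f/C = k*(k + 4)*(k**2 + 6*k + 11)/18, so s_k = R(k)·t_k = k*(-k**2 - 6*k - 11)/(2*(k + 1)*(k + 2)*(k + 3)).
Δs = -9/(k**4 + 10*k**3 + 35*k**2 + 50*k + 24), as required.
Sum = s_(7) − s_(2); s_(7) = -119/240, s_(2) = -9/20 ⇒ -11/240.

Σ = -11/240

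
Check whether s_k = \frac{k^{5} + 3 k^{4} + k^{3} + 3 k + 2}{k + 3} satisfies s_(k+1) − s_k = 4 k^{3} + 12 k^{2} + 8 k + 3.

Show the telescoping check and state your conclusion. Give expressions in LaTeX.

s_(k+1) = (3*k + (k + 1)**5 + 3*(k + 1)**4 + (k + 1)**3 + 5)/(k + 4)
s_(k+1) − s_k = (4*k**5 + 34*k**4 + 96*k**3 + 113*k**2 + 65*k + 22)/(k**2 + 7*k + 12)
(s_(k+1) − s_k) − t_k = 2*(-3*k**4 - 22*k**3 - 45*k**2 - 26*k - 7)/(k**2 + 7*k + 12)

Invalid: residual \frac{2 \left(- 3 k^{4} - 22 k^{3} - 45 k^{2} - 26 k - 7\right)}{k^{2} + 7 k + 12} ≠ 0.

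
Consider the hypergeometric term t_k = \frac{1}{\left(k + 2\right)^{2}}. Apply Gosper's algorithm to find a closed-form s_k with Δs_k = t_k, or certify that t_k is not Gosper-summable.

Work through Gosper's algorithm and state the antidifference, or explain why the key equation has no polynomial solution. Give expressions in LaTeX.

none (Gosper's algorithm certifies no s_k)

Step 1: r(k) = (k + 2)**2/(k + 3)**2.
Factor: A=k**2 + 4*k + 4; B=k**2 + 6*k + 9; C=1.
Solve (k**2 + 4*k + 4)·f(k+1) − (k**2 + 4*k + 4)·f(k) = 1.
d = 0 from the (2,2,0) case.
f = c0 ⇒ A·f(k+1) − B(k−1)·f(k) − C = -1. The system {-1 = 0} is inconsistent; no antidifference.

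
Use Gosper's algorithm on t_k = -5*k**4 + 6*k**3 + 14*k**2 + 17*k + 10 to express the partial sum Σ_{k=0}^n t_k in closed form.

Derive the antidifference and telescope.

S(n) = -n**5 - n**4 + 6*n**3 + 17*n**2 + 21*n + 10

t_(k+1)/t_k = (5*k**4 + 14*k**3 - 2*k**2 - 43*k - 42)/(5*k**4 - 6*k**3 - 14*k**2 - 17*k - 10).
Gosper form: A/B · C(k+1)/C(k) with A=1, B=1, C=k**4 - 6*k**3/5 - 14*k**2/5 - 17*k/5 - 2.
Key eq: (1)·f(k+1) = (1)·f(k) + (k**4 - 6*k**3/5 - 14*k**2/5 - 17*k/5 - 2).
Degrees (0,0,4) ⇒ d ≤ 5.
Solve for f: f(k) = k*(k**4 - 4*k**3 - 3*k - 4)/5 (degree 5 ≤ 5).
Certificate R = B(k−1)f/C = k*(k**4 - 4*k**3 - 3*k - 4)/(5*k**4 - 6*k**3 - 14*k**2 - 17*k - 10) gives s_k = k*(-k**4 + 4*k**3 + 3*k + 4).
Δs = -5*k**4 + 6*k**3 + 14*k**2 + 17*k + 10, as required.
Evaluate: s_(n+1) = -n**5 - n**4 + 6*n**3 + 17*n**2 + 21*n + 10; subtract s_(0) = 0 ⇒ S(n) = -n**5 - n**4 + 6*n**3 + 17*n**2 + 21*n + 10.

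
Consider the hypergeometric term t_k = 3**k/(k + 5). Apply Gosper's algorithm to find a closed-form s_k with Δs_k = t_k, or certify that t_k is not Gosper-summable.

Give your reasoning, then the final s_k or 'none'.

Ratio r(k) = 3*(k + 5)/(k + 6).
Take A(k)=3*k + 15, B(k)=k + 6, C(k)=1.
Solve (3*k + 15)·f(k+1) − (k + 5)·f(k) = 1.
deg f ≤ -1 (via 1,1,0).
deg f ≤ -1 is impossible — no certificate.

no hypergeometric antidifference exists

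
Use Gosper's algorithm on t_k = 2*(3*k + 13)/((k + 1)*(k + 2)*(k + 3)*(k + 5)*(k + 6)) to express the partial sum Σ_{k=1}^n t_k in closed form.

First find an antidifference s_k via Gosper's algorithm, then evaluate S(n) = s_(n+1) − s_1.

S(n) = n*(n**2 + 11*n + 36)/(18*(n**3 + 11*n**2 + 36*n + 36))

The ratio is (k + 1)*(k + 5)*(3*k + 16)/((k + 4)*(k + 7)*(3*k + 13)).
Gosper form: A/B · C(k+1)/C(k) with A=k + 1, B=k + 7, C=k**2 + 25*k/3 + 52/3.
Key eq: (k + 1)·f(k+1) = (k + 6)·f(k) + (k**2 + 25*k/3 + 52/3).
deg f ≤ 5 (via 1,1,2).
Solving with deg f ≤ 5: f(k) = k*(k + 3)*(k + 4)*(k**2 + 8*k + 17)/30.
Certificate R = B(k−1)f/C = k*(k + 3)*(k + 6)*(k**2 + 8*k + 17)/(10*(3*k + 13)) gives s_k = k*(k**2 + 8*k + 17)/(5*(k**3 + 8*k**2 + 17*k + 10)).
Δs = 2*(3*k + 13)/(k**5 + 17*k**4 + 107*k**3 + 307*k**2 + 396*k + 180), as required.
Σ_(k=1)^n t_k = s_(n+1) − s_(1) = ((n**3 + 11*n**2 + 36*n + 26)/(5*(n**3 + 11*n**2 + 36*n + 36))) − (13/90), i.e. n*(n**2 + 11*n + 36)/(18*(n**3 + 11*n**2 + 36*n + 36)).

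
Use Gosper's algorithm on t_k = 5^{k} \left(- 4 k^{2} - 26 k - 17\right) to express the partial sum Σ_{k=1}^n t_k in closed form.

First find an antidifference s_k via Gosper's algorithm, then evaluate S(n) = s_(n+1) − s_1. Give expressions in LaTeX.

S(n) = - 5 \cdot 5^{n} n^{2} - 30 \cdot 5^{n} n - 15 \cdot 5^{n} + 15

Step 1: r(k) = 5*(4*k**2 + 34*k + 47)/(4*k**2 + 26*k + 17).
Normal form (A,B,C) = (5, 1, k**2 + 13*k/2 + 17/4).
f must satisfy (5)·f(k+1) − (1)·f(k) = k**2 + 13*k/2 + 17/4.
d = 2 from the (0,0,2) case.
Match coefficients ⇒ f(k) = (k**2 + 4*k - 2)/4.
Then R = B(k−1)f/C = (k**2 + 4*k - 2)/(4*k**2 + 26*k + 17), so s_k = R(k)·t_k = 5**k*(-k**2 - 4*k + 2).
s_(k+1) − s_k = 5**k*(-4*k**2 - 26*k - 17) = t_k.
Telescope: S(n) = s_(n+1) − s_(1) = 5**(n + 1)*(-n**2 - 6*n - 3) − (-15) = -5*5**n*n**2 - 30*5**n*n - 15*5**n + 15.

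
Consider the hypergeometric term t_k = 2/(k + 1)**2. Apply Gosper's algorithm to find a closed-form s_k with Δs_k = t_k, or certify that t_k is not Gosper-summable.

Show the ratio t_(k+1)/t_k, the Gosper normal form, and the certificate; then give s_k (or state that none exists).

Step 1: r(k) = (k + 1)**2/(k + 2)**2.
Take A(k)=k**2 + 2*k + 1, B(k)=k**2 + 4*k + 4, C(k)=1.
Set up (k**2 + 2*k + 1)·f(k+1) − (k**2 + 2*k + 1)·f(k) − (1) = 0.
Degrees (2,2,0) ⇒ d ≤ 0.
f = c0 ⇒ A·f(k+1) − B(k−1)·f(k) − C = -1. The system {-1 = 0} is inconsistent; no antidifference.

none (Gosper's algorithm certifies no s_k)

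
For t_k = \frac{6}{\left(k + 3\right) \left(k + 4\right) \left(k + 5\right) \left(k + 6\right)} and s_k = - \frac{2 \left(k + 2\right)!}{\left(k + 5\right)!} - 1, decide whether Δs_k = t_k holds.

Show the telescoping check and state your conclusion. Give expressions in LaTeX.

s_(k+1) = -2*factorial(k + 3)/factorial(k + 6) - 1
s_(k+1) − s_k = 6/((k + 3)*(k + 4)*(k + 5)*(k + 6))
(s_(k+1) − s_k) − t_k = 0

Valid — Δs_k = t_k.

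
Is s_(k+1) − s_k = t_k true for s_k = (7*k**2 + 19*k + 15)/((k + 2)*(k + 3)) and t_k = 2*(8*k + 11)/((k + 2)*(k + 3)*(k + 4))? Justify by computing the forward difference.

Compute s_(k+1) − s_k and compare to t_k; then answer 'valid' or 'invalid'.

s_(k+1) = (19*k + 7*(k + 1)**2 + 34)/((k + 3)*(k + 4))
s_(k+1) − s_k = 2*(8*k + 11)/(k**3 + 9*k**2 + 26*k + 24)
(s_(k+1) − s_k) − t_k = 0

valid; difference matches t_k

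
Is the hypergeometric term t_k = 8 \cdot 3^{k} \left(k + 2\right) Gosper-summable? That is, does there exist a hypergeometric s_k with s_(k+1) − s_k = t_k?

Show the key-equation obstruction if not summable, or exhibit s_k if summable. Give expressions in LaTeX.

Yes. s_k = 3^{k} \left(4 k + 2\right).

Compute t_(k+1)/t_k: get 3*(k + 3)/(k + 2).
Factor: A=3; B=1; C=k + 2.
Need (3)·f(k+1) − (1)·f(k) = k + 2.
Bound: deg f ≤ 1.
Solving with deg f ≤ 1: f(k) = (2*k + 1)/4.
R(k) = B(k−1)·f(k)/C(k) = (2*k + 1)/(4*(k + 2)); s_k = R·t_k = 3**k*(4*k + 2).
Verify: 8*3**k*(k + 2) matches t_k.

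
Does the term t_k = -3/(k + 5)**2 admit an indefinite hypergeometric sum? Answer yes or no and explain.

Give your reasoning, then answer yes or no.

t_(k+1)/t_k = (k + 5)**2/(k + 6)**2.
A = k**2 + 10*k + 25, B = k**2 + 12*k + 36, C = 1.
Solve (k**2 + 10*k + 25)·f(k+1) − (k**2 + 10*k + 25)·f(k) = 1.
Degrees (2,2,0) ⇒ d ≤ 0.
Put f(k) = c0: A·f(k+1) − B(k−1)·f(k) − C = -1; need -1 = 0 — inconsistent ⇒ no f, not summable.

No; the coefficient equations for f are inconsistent.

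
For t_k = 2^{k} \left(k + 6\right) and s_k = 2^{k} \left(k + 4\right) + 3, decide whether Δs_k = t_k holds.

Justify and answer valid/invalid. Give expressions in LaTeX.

valid (s_(k+1) − s_k reduces to t_k)

s_(k+1) = 2**(k + 1)*(k + 5) + 3
s_(k+1) − s_k = 2**k*(k + 6)
(s_(k+1) − s_k) − t_k = 0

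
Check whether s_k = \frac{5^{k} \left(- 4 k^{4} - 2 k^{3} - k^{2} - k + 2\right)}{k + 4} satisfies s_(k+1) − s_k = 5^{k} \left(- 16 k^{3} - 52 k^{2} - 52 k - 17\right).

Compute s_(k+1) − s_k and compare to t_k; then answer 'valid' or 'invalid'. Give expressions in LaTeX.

s_(k+1) = 5**(k + 1)*(-k - 4*(k + 1)**4 - 2*(k + 1)**3 - (k + 1)**2 + 1)/(k + 5)
s_(k+1) − s_k = 5**k*(-16*k**5 - 148*k**4 - 504*k**3 - 739*k**2 - 527*k - 130)/(k**2 + 9*k + 20)
(s_(k+1) − s_k) − t_k = 5**k*(48*k**4 + 336*k**3 + 786*k**2 + 666*k + 210)/(k**2 + 9*k + 20)

Invalid: residual \frac{5^{k} \left(48 k^{4} + 336 k^{3} + 786 k^{2} + 666 k + 210\right)}{k^{2} + 9 k + 20} ≠ 0.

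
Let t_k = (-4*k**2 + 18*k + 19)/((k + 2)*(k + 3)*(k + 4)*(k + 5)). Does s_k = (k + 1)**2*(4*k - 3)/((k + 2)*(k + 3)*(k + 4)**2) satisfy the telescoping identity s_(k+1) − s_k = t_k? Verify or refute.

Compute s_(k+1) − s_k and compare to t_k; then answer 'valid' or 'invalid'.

s_(k+1) = (k + 2)**2*(4*k + 1)/((k + 3)*(k + 4)*(k + 5)**2)
s_(k+1) − s_k = (-(k + 1)**2*(k + 5)**2*(4*k - 3) + (k + 2)**3*(k + 4)*(4*k + 1))/((k + 2)*(k + 3)*(k + 4)**2*(k + 5)**2)
(s_(k+1) − s_k) − t_k = 3*(8*k**3 + 19*k**2 - 89*k - 91)/(k**6 + 23*k**5 + 217*k**4 + 1073*k**3 + 2926*k**2 + 4160*k + 2400)

Invalid: residual 3*(8*k**3 + 19*k**2 - 89*k - 91)/(k**6 + 23*k**5 + 217*k**4 + 1073*k**3 + 2926*k**2 + 4160*k + 2400) ≠ 0.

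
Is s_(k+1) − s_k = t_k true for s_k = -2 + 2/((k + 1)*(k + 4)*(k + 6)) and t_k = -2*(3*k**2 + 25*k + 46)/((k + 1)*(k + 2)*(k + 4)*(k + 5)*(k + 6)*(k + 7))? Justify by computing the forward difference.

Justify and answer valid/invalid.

Valid: the claim telescopes to t_k.

s_(k+1) = -2 + 2/((k + 2)*(k + 5)*(k + 7))
s_(k+1) − s_k = 2/((k + 2)*(k + 5)*(k + 7)) - 2/((k + 1)*(k + 4)*(k + 6))
(s_(k+1) − s_k) − t_k = 0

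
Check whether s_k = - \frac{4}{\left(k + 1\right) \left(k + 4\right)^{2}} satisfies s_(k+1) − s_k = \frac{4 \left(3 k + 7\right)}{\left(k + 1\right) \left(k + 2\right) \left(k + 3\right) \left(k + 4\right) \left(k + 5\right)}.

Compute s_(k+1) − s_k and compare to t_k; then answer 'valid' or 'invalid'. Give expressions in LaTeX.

Invalid: residual \frac{8 \left(- 2 k^{2} - 13 k - 19\right)}{k^{7} + 24 k^{6} + 240 k^{5} + 1290 k^{4} + 3999 k^{3} + 7086 k^{2} + 6560 k + 2400} ≠ 0.

s_(k+1) = -4/((k + 2)*(k + 5)**2)
s_(k+1) − s_k = -4/((k + 2)*(k + 5)**2) + 4/((k + 1)*(k + 4)**2)
(s_(k+1) − s_k) − t_k = 8*(-2*k**2 - 13*k - 19)/(k**7 + 24*k**6 + 240*k**5 + 1290*k**4 + 3999*k**3 + 7086*k**2 + 6560*k + 2400)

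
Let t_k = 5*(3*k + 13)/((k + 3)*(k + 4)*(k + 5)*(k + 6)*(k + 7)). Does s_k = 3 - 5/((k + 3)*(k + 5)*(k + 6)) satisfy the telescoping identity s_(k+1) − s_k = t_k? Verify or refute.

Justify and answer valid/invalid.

Valid: the claim telescopes to t_k.

s_(k+1) = 3 - 5/((k + 4)*(k + 6)*(k + 7))
s_(k+1) − s_k = 5*(3*k + 13)/(k**5 + 25*k**4 + 245*k**3 + 1175*k**2 + 2754*k + 2520)
(s_(k+1) − s_k) − t_k = 0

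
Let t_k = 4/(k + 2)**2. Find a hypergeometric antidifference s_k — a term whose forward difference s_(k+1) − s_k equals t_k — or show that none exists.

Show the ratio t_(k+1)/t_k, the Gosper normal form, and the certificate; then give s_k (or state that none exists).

r(k) = (k + 2)**2/(k + 3)**2 after simplifying.
Take A(k)=k**2 + 4*k + 4, B(k)=k**2 + 6*k + 9, C(k)=1.
Key eq: (k**2 + 4*k + 4)·f(k+1) = (k**2 + 4*k + 4)·f(k) + (1).
d = 0 from the (2,2,0) case.
f = c0 ⇒ A·f(k+1) − B(k−1)·f(k) − C = -1. The system {-1 = 0} is inconsistent; no antidifference.

none (Gosper's algorithm certifies no s_k)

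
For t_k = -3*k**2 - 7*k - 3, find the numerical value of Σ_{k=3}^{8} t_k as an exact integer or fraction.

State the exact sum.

t_(k+1)/t_k = (3*k**2 + 13*k + 13)/(3*k**2 + 7*k + 3).
So A=1 and B=1, with C=k**2 + 7*k/3 + 1.
Need (1)·f(k+1) − (1)·f(k) = k**2 + 7*k/3 + 1.
Bound: deg f ≤ 3.
Coefficient equations give f(k) = k**2*(k + 2)/3.
Get s_k = R·t_k = k**2*(-k - 2) with R(k) = B(k−1)f(k)/C(k) = k**2*(k + 2)/(3*k**2 + 7*k + 3).
s_(k+1) − s_k = -3*k**2 - 7*k - 3 = t_k.
Evaluate s at k=9 and k=3: -891 and -45; difference -846.

Σ = -846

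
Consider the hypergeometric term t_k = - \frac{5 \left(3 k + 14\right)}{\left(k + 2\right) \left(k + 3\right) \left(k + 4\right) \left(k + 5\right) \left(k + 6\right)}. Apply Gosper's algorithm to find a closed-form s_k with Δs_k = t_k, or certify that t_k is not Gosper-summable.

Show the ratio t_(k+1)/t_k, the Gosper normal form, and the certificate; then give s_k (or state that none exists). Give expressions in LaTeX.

t_(k+1)/t_k = (k + 2)*(3*k + 17)/((k + 7)*(3*k + 14)).
A = k + 2, B = k + 7, C = k + 14/3.
Need (k + 2)·f(k+1) − (k + 6)·f(k) = k + 14/3.
d = 4 from the (1,1,1) case.
Match coefficients ⇒ f(k) = k*(k + 4)*(k**2 + 10*k + 31)/90.
So s_k = (B(k−1)f/C)·t_k = (k*(k + 4)*(k + 6)*(k**2 + 10*k + 31)/(30*(3*k + 14)))·t_k = k*(-k**2 - 10*k - 31)/(6*(k**3 + 10*k**2 + 31*k + 30)).
Check: Δs_k = 5*(-3*k - 14)/(k**5 + 20*k**4 + 155*k**3 + 580*k**2 + 1044*k + 720). ✓

s_k = \frac{k \left(- k^{2} - 10 k - 31\right)}{6 \left(k^{3} + 10 k^{2} + 31 k + 30\right)}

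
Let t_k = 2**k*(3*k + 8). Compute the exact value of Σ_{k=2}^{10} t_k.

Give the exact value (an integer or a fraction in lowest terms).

Σ = 71648

Ratio r(k) = 2*(3*k + 11)/(3*k + 8).
Take A(k)=2, B(k)=1, C(k)=k + 8/3.
Need (2)·f(k+1) − (1)·f(k) = k + 8/3.
Bound: deg f ≤ 1.
Coefficient equations give f(k) = (3*k + 2)/3.
Then R = B(k−1)f/C = (3*k + 2)/(3*k + 8), so s_k = R(k)·t_k = 2**k*(3*k + 2).
Δs = 2**k*(3*k + 8), as required.
Σ_(k=2)^(10) t_k = s_(11) − s_(2) = 71680 − (32) = 71648.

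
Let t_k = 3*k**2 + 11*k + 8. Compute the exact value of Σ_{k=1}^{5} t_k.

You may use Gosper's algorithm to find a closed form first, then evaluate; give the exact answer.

Σ = 370

Ratio r(k) = (3*k**2 + 17*k + 22)/(3*k**2 + 11*k + 8).
Gosper form: A/B · C(k+1)/C(k) with A=1, B=1, C=k**2 + 11*k/3 + 8/3.
Solve (1)·f(k+1) − (1)·f(k) = k**2 + 11*k/3 + 8/3.
deg f ≤ 3 (via 0,0,2).
Solve for f: f(k) = k*(k + 1)*(k + 3)/3 (degree 3 ≤ 3).
R(k) = B(k−1)·f(k)/C(k) = k*(k + 3)/(3*k + 8); s_k = R·t_k = k*(k**2 + 4*k + 3).
Verify: 3*k**2 + 11*k + 8 matches t_k.
Sum = s_(6) − s_(1); s_(6) = 378, s_(1) = 8 ⇒ 370.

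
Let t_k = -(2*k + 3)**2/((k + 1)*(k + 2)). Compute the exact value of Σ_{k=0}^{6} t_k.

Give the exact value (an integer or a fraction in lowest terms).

Ratio r(k) = (k + 1)*(2*k + 5)**2/((k + 3)*(2*k + 3)**2).
Normal form (A,B,C) = (k + 1, k + 3, k**2 + 3*k + 9/4).
Solve (k + 1)·f(k+1) − (k + 2)·f(k) = k**2 + 3*k + 9/4.
Degrees (1,1,2) ⇒ d ≤ 2.
Coefficient equations give f(k) = k*(4*k + 5)/4.
Then R = B(k−1)f/C = k*(k + 2)*(4*k + 5)/(2*k + 3)**2, so s_k = R(k)·t_k = k*(-4*k - 5)/(k + 1).
s_(k+1) − s_k = (-4*k**2 - 12*k - 9)/(k**2 + 3*k + 2) = t_k.
Sum = s_(7) − s_(0); s_(7) = -231/8, s_(0) = 0 ⇒ -231/8.

Σ = -231/8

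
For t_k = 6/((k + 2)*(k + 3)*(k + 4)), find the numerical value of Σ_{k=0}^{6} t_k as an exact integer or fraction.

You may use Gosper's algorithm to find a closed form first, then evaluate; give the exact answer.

r(k) = (k + 2)/(k + 5) after simplifying.
So A=k + 2 and B=k + 5, with C=1.
Set up (k + 2)·f(k+1) − (k + 4)·f(k) − (1) = 0.
From deg A=1, deg B=1, deg C=0: d=2.
Solving with deg f ≤ 2: f(k) = k*(k + 5)/12.
So s_k = (B(k−1)f/C)·t_k = (k*(k + 4)*(k + 5)/12)·t_k = k*(k + 5)/(2*(k + 2)*(k + 3)).
Check: Δs_k = 6/(k**3 + 9*k**2 + 26*k + 24). ✓
Evaluate s at k=7 and k=0: 7/15 and 0; difference 7/15.

Σ = 7/15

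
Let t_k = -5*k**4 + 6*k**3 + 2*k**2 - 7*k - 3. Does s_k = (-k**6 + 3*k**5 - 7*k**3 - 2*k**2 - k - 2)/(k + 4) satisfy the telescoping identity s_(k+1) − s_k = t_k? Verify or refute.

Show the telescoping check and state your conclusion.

Invalid: residual 6*(2*k**5 + 9*k**4 - 15*k**3 - 2*k**2 + 16*k + 5)/(k**2 + 9*k + 20) ≠ 0.

s_(k+1) = (-k**6 - 3*k**5 + 3*k**3 - 8*k**2 - 17*k - 10)/(k + 5)
s_(k+1) − s_k = (-5*k**6 - 27*k**5 + 10*k**4 + 41*k**3 - 38*k**2 - 71*k - 30)/(k**2 + 9*k + 20)
(s_(k+1) − s_k) − t_k = 6*(2*k**5 + 9*k**4 - 15*k**3 - 2*k**2 + 16*k + 5)/(k**2 + 9*k + 20)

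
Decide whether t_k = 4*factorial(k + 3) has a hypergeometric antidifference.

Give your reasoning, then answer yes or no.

No — t_k has no hypergeometric antidifference.

t_(k+1)/t_k = k + 4.
Take A(k)=k + 4, B(k)=1, C(k)=1.
f must satisfy (k + 4)·f(k+1) − (1)·f(k) = 1.
Degrees (1,0,0) ⇒ d ≤ -1.
deg f ≤ -1 is impossible — no certificate.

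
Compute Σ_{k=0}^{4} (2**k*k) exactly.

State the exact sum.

t_(k+1)/t_k = 2 + 2/k.
A = 2, B = 1, C = k.
Solve (2)·f(k+1) − (1)·f(k) = k.
Degrees (0,0,1) ⇒ d ≤ 1.
Coefficient equations give f(k) = k - 2.
R(k) = B(k−1)·f(k)/C(k) = (k - 2)/k; s_k = R·t_k = 2**k*(k - 2).
s_(k+1) − s_k = 2**k*k = t_k.
Σ_(k=0)^(4) t_k = s_(5) − s_(0) = 96 − (-2) = 98.

Σ = 98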